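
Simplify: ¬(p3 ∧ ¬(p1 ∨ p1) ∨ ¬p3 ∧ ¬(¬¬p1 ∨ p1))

p1

¬(p3 ∧ ¬(p1 ∨ p1) ∨ ¬p3 ∧ ¬(¬¬p1 ∨ p1))
= ¬(p3 ∧ ¬(p1 ∨ p1) ∨ ¬p3 ∧ ¬(p1 ∨ p1))   — double negation
= ¬¬(p1 ∨ p1)   — distribution
= p1 ∨ p1   — double negation
= p1   — idempotence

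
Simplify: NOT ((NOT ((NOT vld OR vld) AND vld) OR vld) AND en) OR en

TRUE

NOT ((NOT ((NOT vld OR vld) AND vld) OR vld) AND en) OR en
= NOT ((NOT vld OR vld) AND en) OR en   — complement / identity
= NOT en OR en   — complement / identity
= TRUE   — complement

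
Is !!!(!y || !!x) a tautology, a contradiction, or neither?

neither

!!!(!y || !!x)
= !(!y || !!x)   — double negation
= y && !x   — De Morgan
This depends on x, y, so it is not a constant.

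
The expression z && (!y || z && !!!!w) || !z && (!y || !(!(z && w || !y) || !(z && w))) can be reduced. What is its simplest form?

z && (!y || z && !!!!w) || !z && (!y || !(!(z && w || !y) || !(z && w)))
= z && (!y || z && !!w) || !z && (!y || !(!(z && w || !y) || !(z && w)))   [double negation]
= z && (!y || z && !!w) || !z && (!y || (z && w || !y) && z && w)   [De Morgan]
= z && (!y || z && !!w) || !z && (!y || z && w)   [absorption]
= z && (!y || z && w) || !z && (!y || z && w)   [double negation]
= !y || z && w   [distribution]

!y || z && w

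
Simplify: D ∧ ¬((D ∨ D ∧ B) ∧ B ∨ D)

False

D ∧ ¬((D ∨ D ∧ B) ∧ B ∨ D)
= D ∧ ¬(D ∧ B ∨ D)
= D ∧ ¬D
= False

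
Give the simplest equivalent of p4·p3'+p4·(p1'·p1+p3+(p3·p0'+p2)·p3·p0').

p4

p4·p3'+p4·(p1'·p1+p3+(p3·p0'+p2)·p3·p0')
= p4·p3'+p4·(p1'·p1+p3+p3·p0')   (absorption)
= p4·p3'+p4·(p3+p3·p0')   (complement / identity)
= p4·p3'+p4·p3   (absorption)
= p4   (distribution)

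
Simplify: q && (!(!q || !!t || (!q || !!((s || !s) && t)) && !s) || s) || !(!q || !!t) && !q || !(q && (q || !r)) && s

q && (!(!q || !!t || (!q || !!((s || !s) && t)) && !s) || s) || !(!q || !!t) && !q || !(q && (q || !r)) && s
= q && (!(!q || !!t || (!q || !!((s || !s) && t)) && !s) || s) || !(!q || !!t) && !q || !q && s
= q && (!(!q || !!t || (!q || !!t) && !s) || s) || !(!q || !!t) && !q || !q && s
= q && (!(!q || !!t) || s) || !(!q || !!t) && !q || !q && s
= q && (!(!q || !!t) || s) || !q && (!(!q || !!t) || s)
= !(!q || !!t) || s
= q && !t || s

q && !t || s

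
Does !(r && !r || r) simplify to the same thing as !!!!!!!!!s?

No

E1: !(r && !r || r)
    = !r   — complement / identity
E2: !!!!!!!!!s
    = !!!!!!!s   — double negation
    = !!!!!s   — double negation
    = !!!s   — double negation
    = !s   — double negation
These differ: at r=0, s=1, E1 = 1 but E2 = 0.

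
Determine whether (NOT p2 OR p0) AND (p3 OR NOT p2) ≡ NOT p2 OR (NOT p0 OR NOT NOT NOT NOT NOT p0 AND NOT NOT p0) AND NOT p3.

No

E1: (NOT p2 OR p0) AND (p3 OR NOT p2)
    = NOT p2 OR p0 AND p3   (distribution)
E2: NOT p2 OR (NOT p0 OR NOT NOT NOT NOT NOT p0 AND NOT NOT p0) AND NOT p3
    = NOT p2 OR (NOT p0 OR NOT NOT NOT p0 AND NOT NOT p0) AND NOT p3   (double negation)
    = NOT p2 OR (NOT p0 OR NOT NOT NOT p0 AND p0) AND NOT p3   (double negation)
    = NOT p2 OR (NOT p0 OR NOT p0 AND p0) AND NOT p3   (double negation)
    = NOT p2 OR NOT p0 AND NOT p3   (complement / identity)
These differ: at p0=0, p2=1, p3=0, E1 = 0 but E2 = 1.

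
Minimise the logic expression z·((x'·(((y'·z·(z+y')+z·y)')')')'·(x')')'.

z·x'

z·((x'·(((y'·z·(z+y')+z·y)')')')'·(x')')'
= z·((x'·(((y'·z+z·y)')')')'·(x')')'   — absorption
= z·((x'·((z')')')'·(x')')'   — distribution
= z·(x'·((z')')'+x')   — De Morgan
= z·(x'·z'+x')   — double negation
= z·x'   — absorption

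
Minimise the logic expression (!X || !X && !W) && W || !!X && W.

(!X || !X && !W) && W || !!X && W
= !X && W || !!X && W   [absorption]
= !X && W || X && W   [double negation]
= W   [distribution]

W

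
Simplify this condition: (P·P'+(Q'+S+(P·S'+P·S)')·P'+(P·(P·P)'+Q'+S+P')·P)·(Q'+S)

Q'+S

(P·P'+(Q'+S+(P·S'+P·S)')·P'+(P·(P·P)'+Q'+S+P')·P)·(Q'+S)
= (P·P'+(Q'+S+P')·P'+(P·(P·P)'+Q'+S+P')·P)·(Q'+S)
= (P·P'+(Q'+S+P')·P'+(P·P'+Q'+S+P')·P)·(Q'+S)
= (P·P'+(Q'+S+P')·P'+(Q'+S+P')·P)·(Q'+S)
= ((Q'+S+P')·P'+(Q'+S+P')·P)·(Q'+S)
= (Q'+S+P')·(Q'+S)
= Q'+S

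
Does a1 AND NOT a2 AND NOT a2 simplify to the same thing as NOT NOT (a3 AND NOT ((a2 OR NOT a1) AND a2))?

No

E1: a1 AND NOT a2 AND NOT a2
    = a1 AND NOT a2   [idempotence]
E2: NOT NOT (a3 AND NOT ((a2 OR NOT a1) AND a2))
    = NOT NOT (a3 AND NOT a2)   [absorption]
    = a3 AND NOT a2   [double negation]
These differ: at a1=0, a2=0, a3=1, E1 = 0 but E2 = 1.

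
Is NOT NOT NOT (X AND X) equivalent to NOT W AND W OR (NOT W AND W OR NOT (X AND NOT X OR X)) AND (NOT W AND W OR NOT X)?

Yes

E1: NOT NOT NOT (X AND X)
    = NOT NOT NOT X   (idempotence)
    = NOT X   (double negation)
E2: NOT W AND W OR (NOT W AND W OR NOT (X AND NOT X OR X)) AND (NOT W AND W OR NOT X)
    = NOT W AND W OR (NOT W AND W OR NOT X) AND (NOT W AND W OR NOT X)   (complement / identity)
    = (NOT W AND W OR NOT X) AND (NOT W AND W OR NOT X)   (complement / identity)
    = NOT W AND W OR NOT X   (idempotence)
    = NOT X   (complement / identity)
Both reduce to NOT X, so they are equivalent.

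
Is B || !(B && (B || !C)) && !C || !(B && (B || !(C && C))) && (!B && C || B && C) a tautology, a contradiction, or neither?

tautology

B || !(B && (B || !C)) && !C || !(B && (B || !(C && C))) && (!B && C || B && C)
= B || !(B && (B || !C)) && !C || !(B && (B || !C)) && (!B && C || B && C)   [idempotence]
= B || !(B && (B || !C)) && !C || !(B && (B || !C)) && C   [distribution]
= B || !(B && (B || !C))   [distribution]
= B || !B   [absorption]
= true   [complement]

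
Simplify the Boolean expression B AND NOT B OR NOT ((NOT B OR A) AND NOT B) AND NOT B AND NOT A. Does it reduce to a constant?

B AND NOT B OR NOT ((NOT B OR A) AND NOT B) AND NOT B AND NOT A
= B AND NOT B OR NOT NOT B AND NOT B AND NOT A   — absorption
= B AND NOT B OR B AND NOT B AND NOT A   — double negation
= B AND NOT B   — absorption
= FALSE   — complement

FALSE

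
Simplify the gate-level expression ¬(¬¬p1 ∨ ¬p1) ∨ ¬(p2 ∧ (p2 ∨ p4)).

¬p2

¬(¬¬p1 ∨ ¬p1) ∨ ¬(p2 ∧ (p2 ∨ p4))
= ¬(¬¬p1 ∨ ¬p1) ∨ ¬p2
= ¬p1 ∧ p1 ∨ ¬p2
= ¬p2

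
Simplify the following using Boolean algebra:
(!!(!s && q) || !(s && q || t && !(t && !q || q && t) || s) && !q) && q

(!!(!s && q) || !(s && q || t && !(t && !q || q && t) || s) && !q) && q
= (!!(!s && q) || !(s && q || t && !t || s) && !q) && q   — distribution
= (!!(!s && q) || !(s && q || s) && !q) && q   — complement / identity
= (!!(!s && q) || !s && !q) && q   — absorption
= (!s && q || !s && !q) && q   — double negation
= !s && q   — distribution

!s && q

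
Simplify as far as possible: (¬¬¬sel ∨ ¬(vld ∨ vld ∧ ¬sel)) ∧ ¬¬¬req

(¬sel ∨ ¬vld) ∧ ¬req

(¬¬¬sel ∨ ¬(vld ∨ vld ∧ ¬sel)) ∧ ¬¬¬req
= (¬¬¬sel ∨ ¬vld) ∧ ¬¬¬req
= (¬sel ∨ ¬vld) ∧ ¬¬¬req
= (¬sel ∨ ¬vld) ∧ ¬req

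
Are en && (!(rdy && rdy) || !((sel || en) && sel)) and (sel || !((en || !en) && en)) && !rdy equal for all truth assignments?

No

E1: en && (!(rdy && rdy) || !((sel || en) && sel))
    = en && (!(rdy && rdy) || !sel)   (absorption)
    = en && (!rdy || !sel)   (idempotence)
E2: (sel || !((en || !en) && en)) && !rdy
    = (sel || !en) && !rdy   (complement / identity)
These differ: at en=0, rdy=0, sel=0, E1 = 0 but E2 = 1.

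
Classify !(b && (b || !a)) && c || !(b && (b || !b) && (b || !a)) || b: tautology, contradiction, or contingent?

!(b && (b || !a)) && c || !(b && (b || !b) && (b || !a)) || b
= !(b && (b || !a)) && c || !(b && (b || !a)) || b
= !(b && (b || !a)) || b
= !b || b
= true

tautology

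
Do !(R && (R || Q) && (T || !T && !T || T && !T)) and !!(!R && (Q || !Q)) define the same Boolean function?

Yes

E1: !(R && (R || Q) && (T || !T && !T || T && !T))
    = !(R && (R || Q) && (T || !T))   [distribution]
    = !(R && (R || Q))   [complement / identity]
    = !R   [absorption]
E2: !!(!R && (Q || !Q))
    = !!!R   [complement / identity]
    = !R   [double negation]
Both reduce to !R, so they are equivalent.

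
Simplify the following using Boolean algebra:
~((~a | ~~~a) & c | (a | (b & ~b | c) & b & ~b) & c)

~c

~((~a | ~~~a) & c | (a | (b & ~b | c) & b & ~b) & c)
= ~((~a | ~a) & c | (a | (b & ~b | c) & b & ~b) & c)
= ~(~a & c | (a | (b & ~b | c) & b & ~b) & c)
= ~(~a & c | (a | b & ~b) & c)
= ~(~a & c | a & c)
= ~c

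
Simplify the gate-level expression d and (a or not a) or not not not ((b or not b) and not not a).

d or not a

d and (a or not a) or not not not ((b or not b) and not not a)
= d and (a or not a) or not not not not not a   (complement / identity)
= d or not not not not not a   (complement / identity)
= d or not not not a   (double negation)
= d or not a   (double negation)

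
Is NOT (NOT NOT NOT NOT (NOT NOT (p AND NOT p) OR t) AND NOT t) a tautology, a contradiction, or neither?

NOT (NOT NOT NOT NOT (NOT NOT (p AND NOT p) OR t) AND NOT t)
= NOT (NOT NOT (NOT NOT (p AND NOT p) OR t) AND NOT t)   [double negation]
= NOT (NOT NOT (p AND NOT p) OR t) OR t   [De Morgan]
= NOT (p AND NOT p OR t) OR t   [double negation]
= NOT t OR t   [complement / identity]
= TRUE   [complement]

tautology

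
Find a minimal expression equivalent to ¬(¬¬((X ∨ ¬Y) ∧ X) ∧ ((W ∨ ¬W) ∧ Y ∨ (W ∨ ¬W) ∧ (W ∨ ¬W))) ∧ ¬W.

¬(¬¬((X ∨ ¬Y) ∧ X) ∧ ((W ∨ ¬W) ∧ Y ∨ (W ∨ ¬W) ∧ (W ∨ ¬W))) ∧ ¬W
= ¬(¬¬((X ∨ ¬Y) ∧ X) ∧ ((W ∨ ¬W) ∧ Y ∨ W ∨ ¬W)) ∧ ¬W   [idempotence]
= ¬(¬¬((X ∨ ¬Y) ∧ X) ∧ (W ∨ ¬W)) ∧ ¬W   [absorption]
= ¬(¬¬X ∧ (W ∨ ¬W)) ∧ ¬W   [absorption]
= ¬¬¬X ∧ ¬W   [complement / identity]
= ¬X ∧ ¬W   [double negation]

¬X ∧ ¬W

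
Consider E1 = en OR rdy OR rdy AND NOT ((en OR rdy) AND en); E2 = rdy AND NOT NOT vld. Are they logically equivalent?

No

E1: en OR rdy OR rdy AND NOT ((en OR rdy) AND en)
    = en OR rdy OR rdy AND NOT en   — absorption
    = en OR rdy   — absorption
E2: rdy AND NOT NOT vld
    = rdy AND vld   — double negation
These differ: at en=1, rdy=1, vld=0, E1 = 1 but E2 = 0.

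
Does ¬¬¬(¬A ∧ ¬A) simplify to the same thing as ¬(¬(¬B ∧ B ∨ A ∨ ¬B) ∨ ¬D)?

No

E1: ¬¬¬(¬A ∧ ¬A)
    = ¬¬¬¬A   (idempotence)
    = ¬¬A   (double negation)
    = A   (double negation)
E2: ¬(¬(¬B ∧ B ∨ A ∨ ¬B) ∨ ¬D)
    = (¬B ∧ B ∨ A ∨ ¬B) ∧ D   (De Morgan)
    = (A ∨ ¬B) ∧ D   (complement / identity)
These differ: at A=1, B=0, D=0, E1 = 1 but E2 = 0.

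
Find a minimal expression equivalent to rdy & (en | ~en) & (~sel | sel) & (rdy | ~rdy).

rdy

rdy & (en | ~en) & (~sel | sel) & (rdy | ~rdy)
= rdy & (en | ~en) & (rdy | ~rdy)   [complement / identity]
= rdy & (en | ~en)   [complement / identity]
= rdy   [complement / identity]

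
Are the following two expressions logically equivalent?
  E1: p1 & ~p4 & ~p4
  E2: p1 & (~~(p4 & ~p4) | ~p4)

E1: p1 & ~p4 & ~p4
    = p1 & ~p4   (idempotence)
E2: p1 & (~~(p4 & ~p4) | ~p4)
    = p1 & (p4 & ~p4 | ~p4)   (double negation)
    = p1 & ~p4   (complement / identity)
Both reduce to p1 & ~p4, so they are equivalent.

Yes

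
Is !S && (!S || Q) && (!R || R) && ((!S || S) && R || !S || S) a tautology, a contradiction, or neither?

neither

!S && (!S || Q) && (!R || R) && ((!S || S) && R || !S || S)
= !S && (!S || Q) && ((!S || S) && R || !S || S)   (complement / identity)
= !S && ((!S || S) && R || !S || S)   (absorption)
= !S && (!S || S)   (absorption)
= !S   (complement / identity)
This depends on S, so it is not a constant.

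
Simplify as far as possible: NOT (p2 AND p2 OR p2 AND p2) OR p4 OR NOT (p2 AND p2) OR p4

NOT (p2 AND p2 OR p2 AND p2) OR p4 OR NOT (p2 AND p2) OR p4
= NOT (p2 AND p2) OR p4 OR NOT (p2 AND p2) OR p4   (idempotence)
= NOT (p2 AND p2) OR p4   (idempotence)
= NOT p2 OR p4   (idempotence)

NOT p2 OR p4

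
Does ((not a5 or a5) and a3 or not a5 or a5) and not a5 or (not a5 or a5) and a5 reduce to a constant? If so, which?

yes, True

((not a5 or a5) and a3 or not a5 or a5) and not a5 or (not a5 or a5) and a5
= (not a5 or a5) and not a5 or (not a5 or a5) and a5
= not a5 or a5
= True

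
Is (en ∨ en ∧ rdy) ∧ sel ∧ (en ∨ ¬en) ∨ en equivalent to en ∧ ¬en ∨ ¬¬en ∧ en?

Yes

E1: (en ∨ en ∧ rdy) ∧ sel ∧ (en ∨ ¬en) ∨ en
    = (en ∨ en ∧ rdy) ∧ sel ∨ en
    = en ∧ sel ∨ en
    = en
E2: en ∧ ¬en ∨ ¬¬en ∧ en
    = en ∧ ¬en ∨ en ∧ en
    = en
Both reduce to en, so they are equivalent.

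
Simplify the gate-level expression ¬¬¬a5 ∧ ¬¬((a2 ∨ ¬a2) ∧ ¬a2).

¬¬¬a5 ∧ ¬¬((a2 ∨ ¬a2) ∧ ¬a2)
= ¬a5 ∧ ¬¬((a2 ∨ ¬a2) ∧ ¬a2)   (double negation)
= ¬a5 ∧ ¬¬¬a2   (complement / identity)
= ¬a5 ∧ ¬a2   (double negation)

¬a5 ∧ ¬a2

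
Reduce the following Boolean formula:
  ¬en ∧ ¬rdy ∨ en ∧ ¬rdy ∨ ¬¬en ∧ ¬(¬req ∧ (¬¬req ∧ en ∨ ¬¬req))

¬en ∧ ¬rdy ∨ en ∧ ¬rdy ∨ ¬¬en ∧ ¬(¬req ∧ (¬¬req ∧ en ∨ ¬¬req))
= ¬rdy ∨ ¬¬en ∧ ¬(¬req ∧ (¬¬req ∧ en ∨ ¬¬req))   (distribution)
= ¬rdy ∨ en ∧ ¬(¬req ∧ (¬¬req ∧ en ∨ ¬¬req))   (double negation)
= ¬rdy ∨ en ∧ ¬(¬req ∧ ¬¬req)   (absorption)
= ¬rdy ∨ en ∧ (req ∨ ¬req)   (De Morgan)
= ¬rdy ∨ en   (complement / identity)

¬rdy ∨ en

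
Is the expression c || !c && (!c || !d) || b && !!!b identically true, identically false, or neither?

identically true

c || !c && (!c || !d) || b && !!!b
= c || !c && (!c || !d) || b && !b   — double negation
= c || !c && (!c || !d)   — complement / identity
= c || !c   — absorption
= true   — complement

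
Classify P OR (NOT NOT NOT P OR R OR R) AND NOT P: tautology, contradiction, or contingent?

P OR (NOT NOT NOT P OR R OR R) AND NOT P
= P OR (NOT P OR R OR R) AND NOT P   (double negation)
= P OR (NOT P OR R) AND NOT P   (idempotence)
= P OR NOT P   (absorption)
= TRUE   (complement)

tautology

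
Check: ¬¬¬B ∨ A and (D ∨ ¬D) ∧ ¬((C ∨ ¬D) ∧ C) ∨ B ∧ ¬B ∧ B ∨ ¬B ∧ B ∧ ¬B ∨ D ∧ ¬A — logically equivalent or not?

E1: ¬¬¬B ∨ A
    = ¬B ∨ A
E2: (D ∨ ¬D) ∧ ¬((C ∨ ¬D) ∧ C) ∨ B ∧ ¬B ∧ B ∨ ¬B ∧ B ∧ ¬B ∨ D ∧ ¬A
    = (D ∨ ¬D) ∧ ¬((C ∨ ¬D) ∧ C) ∨ ¬B ∧ B ∨ D ∧ ¬A
    = ¬((C ∨ ¬D) ∧ C) ∨ ¬B ∧ B ∨ D ∧ ¬A
    = ¬C ∨ ¬B ∧ B ∨ D ∧ ¬A
    = ¬C ∨ D ∧ ¬A
These differ: at A=1, B=0, C=1, D=1, E1 = 1 but E2 = 0.

No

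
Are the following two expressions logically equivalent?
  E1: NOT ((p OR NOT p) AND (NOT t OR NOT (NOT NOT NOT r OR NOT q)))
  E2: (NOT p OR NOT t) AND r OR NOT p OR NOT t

No

E1: NOT ((p OR NOT p) AND (NOT t OR NOT (NOT NOT NOT r OR NOT q)))
    = NOT (NOT t OR NOT (NOT NOT NOT r OR NOT q))
    = NOT (NOT t OR NOT (NOT r OR NOT q))
    = t AND (NOT r OR NOT q)
E2: (NOT p OR NOT t) AND r OR NOT p OR NOT t
    = NOT p OR NOT t
These differ: at p=0, q=0, r=0, t=0, E1 = 0 but E2 = 1.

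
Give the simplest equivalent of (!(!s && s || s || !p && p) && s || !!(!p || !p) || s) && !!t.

(!p || s) && t

(!(!s && s || s || !p && p) && s || !!(!p || !p) || s) && !!t
= (!(!s && s || s || !p && p) && s || !p || !p || s) && !!t
= (!(s || !p && p) && s || !p || !p || s) && !!t
= (!s && s || !p || !p || s) && !!t
= (!s && s || !p || !p || s) && t
= (!p || !p || s) && t
= (!p || s) && t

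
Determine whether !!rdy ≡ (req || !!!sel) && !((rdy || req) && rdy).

E1: !!rdy
    = rdy   [double negation]
E2: (req || !!!sel) && !((rdy || req) && rdy)
    = (req || !!!sel) && !rdy   [absorption]
    = (req || !sel) && !rdy   [double negation]
These differ: at rdy=1, req=1, sel=1, E1 = 1 but E2 = 0.

No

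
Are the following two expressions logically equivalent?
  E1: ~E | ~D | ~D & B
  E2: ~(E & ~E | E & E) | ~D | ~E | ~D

Yes

E1: ~E | ~D | ~D & B
    = ~E | ~D   (absorption)
E2: ~(E & ~E | E & E) | ~D | ~E | ~D
    = ~E | ~D | ~E | ~D   (distribution)
    = ~E | ~D   (idempotence)
Both reduce to ~E | ~D, so they are equivalent.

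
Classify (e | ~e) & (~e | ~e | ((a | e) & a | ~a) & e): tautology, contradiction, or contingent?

tautology

(e | ~e) & (~e | ~e | ((a | e) & a | ~a) & e)
= ~e | ~e | ((a | e) & a | ~a) & e   — complement / identity
= ~e | ~e | (a | ~a) & e   — absorption
= ~e | (a | ~a) & e   — idempotence
= ~e | e   — complement / identity
= 1   — complement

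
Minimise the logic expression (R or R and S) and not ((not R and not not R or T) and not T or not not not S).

R and S

(R or R and S) and not ((not R and not not R or T) and not T or not not not S)
= (R or R and S) and not ((not R and R or T) and not T or not not not S)   — double negation
= (R or R and S) and not (T and not T or not not not S)   — complement / identity
= (R or R and S) and not (T and not T or not S)   — double negation
= (R or R and S) and not not S   — complement / identity
= (R or R and S) and S   — double negation
= R and S   — absorption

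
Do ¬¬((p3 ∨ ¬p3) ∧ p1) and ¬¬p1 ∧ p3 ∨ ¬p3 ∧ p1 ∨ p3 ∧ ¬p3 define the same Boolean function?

Yes

E1: ¬¬((p3 ∨ ¬p3) ∧ p1)
    = ¬¬p1   [complement / identity]
    = p1   [double negation]
E2: ¬¬p1 ∧ p3 ∨ ¬p3 ∧ p1 ∨ p3 ∧ ¬p3
    = p1 ∧ p3 ∨ ¬p3 ∧ p1 ∨ p3 ∧ ¬p3   [double negation]
    = p1 ∨ p3 ∧ ¬p3   [distribution]
    = p1   [complement / identity]
Both reduce to p1, so they are equivalent.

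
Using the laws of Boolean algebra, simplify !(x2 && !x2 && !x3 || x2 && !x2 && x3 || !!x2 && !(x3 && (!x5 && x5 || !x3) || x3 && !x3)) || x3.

!x2 || x3

!(x2 && !x2 && !x3 || x2 && !x2 && x3 || !!x2 && !(x3 && (!x5 && x5 || !x3) || x3 && !x3)) || x3
= !(x2 && !x2 || !!x2 && !(x3 && (!x5 && x5 || !x3) || x3 && !x3)) || x3   — distribution
= !(!!x2 && !(x3 && (!x5 && x5 || !x3) || x3 && !x3)) || x3   — complement / identity
= !(!!x2 && !(x3 && (!x5 && x5 || !x3))) || x3   — complement / identity
= !(!!x2 && !(x3 && !x3)) || x3   — complement / identity
= !x2 || x3 && !x3 || x3   — De Morgan
= !x2 || x3   — complement / identity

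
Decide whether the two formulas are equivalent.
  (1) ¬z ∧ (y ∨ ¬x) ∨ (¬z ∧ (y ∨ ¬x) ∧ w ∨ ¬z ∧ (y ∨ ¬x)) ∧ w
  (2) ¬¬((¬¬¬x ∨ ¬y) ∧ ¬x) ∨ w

E1: ¬z ∧ (y ∨ ¬x) ∨ (¬z ∧ (y ∨ ¬x) ∧ w ∨ ¬z ∧ (y ∨ ¬x)) ∧ w
    = ¬z ∧ (y ∨ ¬x) ∨ ¬z ∧ (y ∨ ¬x) ∧ w   (absorption)
    = ¬z ∧ (y ∨ ¬x)   (absorption)
E2: ¬¬((¬¬¬x ∨ ¬y) ∧ ¬x) ∨ w
    = ¬¬((¬x ∨ ¬y) ∧ ¬x) ∨ w   (double negation)
    = (¬x ∨ ¬y) ∧ ¬x ∨ w   (double negation)
    = ¬x ∨ w   (absorption)
These differ: at w=1, x=1, y=0, z=1, E1 = 0 but E2 = 1.

No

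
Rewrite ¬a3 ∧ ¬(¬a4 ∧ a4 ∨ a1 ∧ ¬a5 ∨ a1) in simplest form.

¬a3 ∧ ¬(¬a4 ∧ a4 ∨ a1 ∧ ¬a5 ∨ a1)
= ¬a3 ∧ ¬(a1 ∧ ¬a5 ∨ a1)   — complement / identity
= ¬a3 ∧ ¬a1   — absorption

¬a3 ∧ ¬a1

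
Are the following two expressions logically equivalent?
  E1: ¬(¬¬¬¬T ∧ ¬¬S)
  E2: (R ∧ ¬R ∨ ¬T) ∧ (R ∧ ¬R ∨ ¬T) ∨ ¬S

Yes

E1: ¬(¬¬¬¬T ∧ ¬¬S)
    = ¬¬¬T ∨ ¬S   [De Morgan]
    = ¬T ∨ ¬S   [double negation]
E2: (R ∧ ¬R ∨ ¬T) ∧ (R ∧ ¬R ∨ ¬T) ∨ ¬S
    = R ∧ ¬R ∨ ¬T ∨ ¬S   [idempotence]
    = ¬T ∨ ¬S   [complement / identity]
Both reduce to ¬T ∨ ¬S, so they are equivalent.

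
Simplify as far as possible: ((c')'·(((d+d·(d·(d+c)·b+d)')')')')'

((c')'·(((d+d·(d·(d+c)·b+d)')')')')'
= ((c')'·(((d+d·(d·b+d)')')')')'   [absorption]
= c'+((d+d·(d·b+d)')')'   [De Morgan]
= c'+((d+d·d')')'   [absorption]
= c'+(d')'   [complement / identity]
= c'+d   [double negation]

c'+d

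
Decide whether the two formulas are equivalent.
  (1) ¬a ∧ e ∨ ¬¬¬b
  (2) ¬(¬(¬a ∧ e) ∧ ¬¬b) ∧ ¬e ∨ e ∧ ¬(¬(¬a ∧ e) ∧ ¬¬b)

E1: ¬a ∧ e ∨ ¬¬¬b
    = ¬a ∧ e ∨ ¬b   (double negation)
E2: ¬(¬(¬a ∧ e) ∧ ¬¬b) ∧ ¬e ∨ e ∧ ¬(¬(¬a ∧ e) ∧ ¬¬b)
    = ¬(¬(¬a ∧ e) ∧ ¬¬b)   (distribution)
    = ¬a ∧ e ∨ ¬b   (De Morgan)
Both reduce to ¬a ∧ e ∨ ¬b, so they are equivalent.

Yes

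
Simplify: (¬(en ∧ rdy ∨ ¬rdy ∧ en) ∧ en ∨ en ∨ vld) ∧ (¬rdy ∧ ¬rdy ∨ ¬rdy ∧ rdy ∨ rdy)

en ∨ vld

(¬(en ∧ rdy ∨ ¬rdy ∧ en) ∧ en ∨ en ∨ vld) ∧ (¬rdy ∧ ¬rdy ∨ ¬rdy ∧ rdy ∨ rdy)
= (¬(en ∧ rdy ∨ ¬rdy ∧ en) ∧ en ∨ en ∨ vld) ∧ (¬rdy ∨ rdy)   [distribution]
= ¬(en ∧ rdy ∨ ¬rdy ∧ en) ∧ en ∨ en ∨ vld   [complement / identity]
= ¬en ∧ en ∨ en ∨ vld   [distribution]
= en ∨ vld   [complement / identity]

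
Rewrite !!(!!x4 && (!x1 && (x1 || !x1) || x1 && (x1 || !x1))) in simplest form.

x4

!!(!!x4 && (!x1 && (x1 || !x1) || x1 && (x1 || !x1)))
= !!(!!x4 && (x1 || !x1))   — distribution
= !!!!x4   — complement / identity
= !!x4   — double negation
= x4   — double negation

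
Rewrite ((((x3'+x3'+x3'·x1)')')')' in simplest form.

x3'

((((x3'+x3'+x3'·x1)')')')'
= ((((x3'+x3')')')')'   [absorption]
= (((x3·x3)')')'   [De Morgan]
= ((x3')')'   [idempotence]
= x3'   [double negation]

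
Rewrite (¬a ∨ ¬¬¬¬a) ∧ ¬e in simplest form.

¬e

(¬a ∨ ¬¬¬¬a) ∧ ¬e
= (¬a ∨ ¬¬a) ∧ ¬e   [double negation]
= (¬a ∨ a) ∧ ¬e   [double negation]
= ¬e   [complement / identity]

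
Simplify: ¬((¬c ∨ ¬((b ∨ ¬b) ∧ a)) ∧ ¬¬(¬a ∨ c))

a

¬((¬c ∨ ¬((b ∨ ¬b) ∧ a)) ∧ ¬¬(¬a ∨ c))
= ¬((¬c ∨ ¬((b ∨ ¬b) ∧ a)) ∧ (¬a ∨ c))   — double negation
= ¬((¬c ∨ ¬a) ∧ (¬a ∨ c))   — complement / identity
= ¬(¬a ∨ ¬c ∧ c)   — distribution
= ¬¬a   — complement / identity
= a   — double negation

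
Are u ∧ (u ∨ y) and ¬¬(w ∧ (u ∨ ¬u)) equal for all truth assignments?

No

E1: u ∧ (u ∨ y)
    = u   — absorption
E2: ¬¬(w ∧ (u ∨ ¬u))
    = w ∧ (u ∨ ¬u)   — double negation
    = w   — complement / identity
These differ: at u=0, w=1, y=0, E1 = 0 but E2 = 1.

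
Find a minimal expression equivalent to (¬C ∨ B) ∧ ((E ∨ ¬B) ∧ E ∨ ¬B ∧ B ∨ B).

(¬C ∨ B) ∧ ((E ∨ ¬B) ∧ E ∨ ¬B ∧ B ∨ B)
= (¬C ∨ B) ∧ (E ∨ ¬B ∧ B ∨ B)   [absorption]
= ¬C ∧ (E ∨ ¬B ∧ B) ∨ B   [distribution]
= ¬C ∧ E ∨ B   [complement / identity]

¬C ∧ E ∨ B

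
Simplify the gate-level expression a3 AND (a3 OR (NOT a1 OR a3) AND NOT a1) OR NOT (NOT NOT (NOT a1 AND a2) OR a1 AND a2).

a3 AND (a3 OR (NOT a1 OR a3) AND NOT a1) OR NOT (NOT NOT (NOT a1 AND a2) OR a1 AND a2)
= a3 AND (a3 OR (NOT a1 OR a3) AND NOT a1) OR NOT (NOT a1 AND a2 OR a1 AND a2)   [double negation]
= a3 AND (a3 OR (NOT a1 OR a3) AND NOT a1) OR NOT a2   [distribution]
= a3 AND (a3 OR NOT a1) OR NOT a2   [absorption]
= a3 OR NOT a2   [absorption]

a3 OR NOT a2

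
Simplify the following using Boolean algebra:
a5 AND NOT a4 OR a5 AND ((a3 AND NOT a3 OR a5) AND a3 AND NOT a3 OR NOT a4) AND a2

a5 AND NOT a4

a5 AND NOT a4 OR a5 AND ((a3 AND NOT a3 OR a5) AND a3 AND NOT a3 OR NOT a4) AND a2
= a5 AND NOT a4 OR a5 AND (a3 AND NOT a3 OR NOT a4) AND a2
= a5 AND NOT a4 OR a5 AND NOT a4 AND a2
= a5 AND NOT a4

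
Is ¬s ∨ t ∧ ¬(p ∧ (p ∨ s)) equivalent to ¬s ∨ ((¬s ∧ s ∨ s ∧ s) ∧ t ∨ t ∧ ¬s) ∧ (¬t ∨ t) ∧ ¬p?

E1: ¬s ∨ t ∧ ¬(p ∧ (p ∨ s))
    = ¬s ∨ t ∧ ¬p   [absorption]
E2: ¬s ∨ ((¬s ∧ s ∨ s ∧ s) ∧ t ∨ t ∧ ¬s) ∧ (¬t ∨ t) ∧ ¬p
    = ¬s ∨ ((¬s ∧ s ∨ s ∧ s) ∧ t ∨ t ∧ ¬s) ∧ ¬p   [complement / identity]
    = ¬s ∨ (s ∧ t ∨ t ∧ ¬s) ∧ ¬p   [distribution]
    = ¬s ∨ t ∧ ¬p   [distribution]
Both reduce to ¬s ∨ t ∧ ¬p, so they are equivalent.

Yes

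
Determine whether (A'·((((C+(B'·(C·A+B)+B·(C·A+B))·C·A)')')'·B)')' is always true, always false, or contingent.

(A'·((((C+(B'·(C·A+B)+B·(C·A+B))·C·A)')')'·B)')'
= (A'·((((C+(C·A+B)·C·A)')')'·B)')'   [distribution]
= (A'·((((C+C·A)')')'·B)')'   [absorption]
= (A'·(((C')')'·B)')'   [absorption]
= (A'·(C'·B)')'   [double negation]
= A+C'·B   [De Morgan]
This depends on A, B, C, so it is not a constant.

contingent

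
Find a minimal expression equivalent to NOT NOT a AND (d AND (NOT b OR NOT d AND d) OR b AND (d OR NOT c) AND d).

a AND d

NOT NOT a AND (d AND (NOT b OR NOT d AND d) OR b AND (d OR NOT c) AND d)
= NOT NOT a AND (d AND (NOT b OR NOT d AND d) OR b AND d)   — absorption
= NOT NOT a AND (d AND NOT b OR b AND d)   — complement / identity
= NOT NOT a AND d   — distribution
= a AND d   — double negation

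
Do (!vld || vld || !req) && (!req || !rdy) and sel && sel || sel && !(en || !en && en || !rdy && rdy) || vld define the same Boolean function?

E1: (!vld || vld || !req) && (!req || !rdy)
    = !req || (!vld || vld) && !rdy   — distribution
    = !req || !rdy   — complement / identity
E2: sel && sel || sel && !(en || !en && en || !rdy && rdy) || vld
    = sel && sel || sel && !(en || !rdy && rdy) || vld   — complement / identity
    = sel && sel || sel && !en || vld   — complement / identity
    = sel && (sel || !en) || vld   — distribution
    = sel || vld   — absorption
These differ: at en=1, rdy=1, req=1, sel=0, vld=1, E1 = 0 but E2 = 1.

No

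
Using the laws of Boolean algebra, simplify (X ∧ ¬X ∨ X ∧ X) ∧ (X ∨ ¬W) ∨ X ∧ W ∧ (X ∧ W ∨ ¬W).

(X ∧ ¬X ∨ X ∧ X) ∧ (X ∨ ¬W) ∨ X ∧ W ∧ (X ∧ W ∨ ¬W)
= (X ∧ ¬X ∨ X ∧ X) ∧ (X ∨ ¬W) ∨ X ∧ W   [absorption]
= X ∧ (X ∨ ¬W) ∨ X ∧ W   [distribution]
= X ∨ X ∧ W   [absorption]
= X   [absorption]

X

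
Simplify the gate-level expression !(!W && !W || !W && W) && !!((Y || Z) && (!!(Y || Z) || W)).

!(!W && !W || !W && W) && !!((Y || Z) && (!!(Y || Z) || W))
= !(!W && !W || !W && W) && !!((Y || Z) && (Y || Z || W))   (double negation)
= !!W && !!((Y || Z) && (Y || Z || W))   (distribution)
= W && !!((Y || Z) && (Y || Z || W))   (double negation)
= W && (Y || Z) && (Y || Z || W)   (double negation)
= W && (Y || Z)   (absorption)

W && (Y || Z)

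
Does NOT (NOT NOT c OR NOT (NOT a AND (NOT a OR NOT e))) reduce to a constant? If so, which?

NOT (NOT NOT c OR NOT (NOT a AND (NOT a OR NOT e)))
= NOT c AND NOT a AND (NOT a OR NOT e)
= NOT c AND NOT a
This depends on a, c, so it is not a constant.

no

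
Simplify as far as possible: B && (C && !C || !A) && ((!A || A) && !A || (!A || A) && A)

B && (C && !C || !A) && ((!A || A) && !A || (!A || A) && A)
= B && (C && !C || !A) && (!A || A)
= B && (C && !C || !A)
= B && !A

B && !A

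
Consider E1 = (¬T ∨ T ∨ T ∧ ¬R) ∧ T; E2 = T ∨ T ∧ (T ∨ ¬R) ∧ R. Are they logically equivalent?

Yes

E1: (¬T ∨ T ∨ T ∧ ¬R) ∧ T
    = (¬T ∨ T) ∧ T   [absorption]
    = T   [complement / identity]
E2: T ∨ T ∧ (T ∨ ¬R) ∧ R
    = T ∨ T ∧ R   [absorption]
    = T   [absorption]
Both reduce to T, so they are equivalent.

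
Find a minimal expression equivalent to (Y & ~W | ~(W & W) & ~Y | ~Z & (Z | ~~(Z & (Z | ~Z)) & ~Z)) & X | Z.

(Y & ~W | ~(W & W) & ~Y | ~Z & (Z | ~~(Z & (Z | ~Z)) & ~Z)) & X | Z
= (Y & ~W | ~(W & W) & ~Y | ~Z & (Z | Z & (Z | ~Z) & ~Z)) & X | Z   (double negation)
= (Y & ~W | ~W & ~Y | ~Z & (Z | Z & (Z | ~Z) & ~Z)) & X | Z   (idempotence)
= (Y & ~W | ~W & ~Y | ~Z & (Z | Z & ~Z)) & X | Z   (complement / identity)
= (Y & ~W | ~W & ~Y | ~Z & Z) & X | Z   (complement / identity)
= (Y & ~W | ~W & ~Y) & X | Z   (complement / identity)
= ~W & X | Z   (distribution)

~W & X | Z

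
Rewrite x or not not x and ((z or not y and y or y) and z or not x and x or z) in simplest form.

x or not not x and ((z or not y and y or y) and z or not x and x or z)
= x or x and ((z or not y and y or y) and z or not x and x or z)   — double negation
= x or x and ((z or y) and z or not x and x or z)   — complement / identity
= x or x and ((z or y) and z or z)   — complement / identity
= x or x and (z or z)   — absorption
= x or x and z   — idempotence
= x   — absorption

x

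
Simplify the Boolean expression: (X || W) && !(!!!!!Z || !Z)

(X || W) && !(!!!!!Z || !Z)
= (X || W) && !(!!!Z || !Z)   [double negation]
= (X || W) && !!Z && Z   [De Morgan]
= (X || W) && Z && Z   [double negation]
= (X || W) && Z   [idempotence]

(X || W) && Z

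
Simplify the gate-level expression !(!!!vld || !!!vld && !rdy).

vld

!(!!!vld || !!!vld && !rdy)
= !!!!vld   [absorption]
= !!vld   [double negation]
= vld   [double negation]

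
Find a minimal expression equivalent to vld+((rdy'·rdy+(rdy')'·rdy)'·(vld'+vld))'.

vld+rdy

vld+((rdy'·rdy+(rdy')'·rdy)'·(vld'+vld))'
= vld+((rdy'·rdy+rdy·rdy)'·(vld'+vld))'   — double negation
= vld+((rdy'·rdy+rdy·rdy)')'   — complement / identity
= vld+rdy'·rdy+rdy·rdy   — double negation
= vld+rdy   — distribution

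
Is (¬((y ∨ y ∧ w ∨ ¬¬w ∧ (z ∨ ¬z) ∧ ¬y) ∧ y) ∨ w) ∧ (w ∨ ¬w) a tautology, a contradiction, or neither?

(¬((y ∨ y ∧ w ∨ ¬¬w ∧ (z ∨ ¬z) ∧ ¬y) ∧ y) ∨ w) ∧ (w ∨ ¬w)
= (¬((y ∨ y ∧ w ∨ w ∧ (z ∨ ¬z) ∧ ¬y) ∧ y) ∨ w) ∧ (w ∨ ¬w)   (double negation)
= (¬((y ∨ y ∧ w ∨ w ∧ ¬y) ∧ y) ∨ w) ∧ (w ∨ ¬w)   (complement / identity)
= ¬((y ∨ y ∧ w ∨ w ∧ ¬y) ∧ y) ∨ w   (complement / identity)
= ¬((y ∨ w) ∧ y) ∨ w   (distribution)
= ¬y ∨ w   (absorption)
This depends on w, y, so it is not a constant.

neither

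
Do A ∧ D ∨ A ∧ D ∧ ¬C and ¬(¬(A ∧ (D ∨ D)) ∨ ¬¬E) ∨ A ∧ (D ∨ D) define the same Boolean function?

E1: A ∧ D ∨ A ∧ D ∧ ¬C
    = A ∧ D   [absorption]
E2: ¬(¬(A ∧ (D ∨ D)) ∨ ¬¬E) ∨ A ∧ (D ∨ D)
    = A ∧ (D ∨ D) ∧ ¬E ∨ A ∧ (D ∨ D)   [De Morgan]
    = A ∧ (D ∨ D)   [absorption]
    = A ∧ D   [idempotence]
Both reduce to A ∧ D, so they are equivalent.

Yes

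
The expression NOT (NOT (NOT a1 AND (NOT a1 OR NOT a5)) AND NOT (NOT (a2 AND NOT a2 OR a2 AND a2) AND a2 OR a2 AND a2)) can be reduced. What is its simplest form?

NOT a1 OR a2

NOT (NOT (NOT a1 AND (NOT a1 OR NOT a5)) AND NOT (NOT (a2 AND NOT a2 OR a2 AND a2) AND a2 OR a2 AND a2))
= NOT a1 AND (NOT a1 OR NOT a5) OR NOT (a2 AND NOT a2 OR a2 AND a2) AND a2 OR a2 AND a2   — De Morgan
= NOT a1 AND (NOT a1 OR NOT a5) OR NOT a2 AND a2 OR a2 AND a2   — distribution
= NOT a1 AND (NOT a1 OR NOT a5) OR a2   — distribution
= NOT a1 OR a2   — absorption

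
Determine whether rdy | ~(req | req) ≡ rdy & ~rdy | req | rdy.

No

E1: rdy | ~(req | req)
    = rdy | ~req   — idempotence
E2: rdy & ~rdy | req | rdy
    = req | rdy   — complement / identity
These differ: at rdy=0, req=1, E1 = 0 but E2 = 1.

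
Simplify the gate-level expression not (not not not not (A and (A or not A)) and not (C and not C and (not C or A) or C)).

not (not not not not (A and (A or not A)) and not (C and not C and (not C or A) or C))
= not (not not not not A and not (C and not C and (not C or A) or C))   (complement / identity)
= not (not not A and not (C and not C and (not C or A) or C))   (double negation)
= not (not not A and not (C and not C or C))   (absorption)
= not (not not A and not C)   (complement / identity)
= not A or C   (De Morgan)

not A or C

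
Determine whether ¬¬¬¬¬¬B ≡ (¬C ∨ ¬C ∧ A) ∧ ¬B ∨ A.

No

E1: ¬¬¬¬¬¬B
    = ¬¬¬¬B
    = ¬¬B
    = B
E2: (¬C ∨ ¬C ∧ A) ∧ ¬B ∨ A
    = ¬C ∧ ¬B ∨ A
These differ: at A=0, B=0, C=0, E1 = 0 but E2 = 1.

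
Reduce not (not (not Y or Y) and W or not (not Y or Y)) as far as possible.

not (not (not Y or Y) and W or not (not Y or Y))
= not not (not Y or Y)   [absorption]
= not Y or Y   [double negation]
= True   [complement]

True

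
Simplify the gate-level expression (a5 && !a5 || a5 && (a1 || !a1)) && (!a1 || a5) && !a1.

(a5 && !a5 || a5 && (a1 || !a1)) && (!a1 || a5) && !a1
= a5 && (a1 || !a1) && (!a1 || a5) && !a1
= a5 && (!a1 || a5) && !a1
= a5 && !a1

a5 && !a1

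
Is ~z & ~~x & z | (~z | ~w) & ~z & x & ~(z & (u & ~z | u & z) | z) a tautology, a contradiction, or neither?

~z & ~~x & z | (~z | ~w) & ~z & x & ~(z & (u & ~z | u & z) | z)
= ~z & ~~x & z | ~z & x & ~(z & (u & ~z | u & z) | z)
= ~z & ~~x & z | ~z & x & ~(z & u | z)
= ~z & x & z | ~z & x & ~(z & u | z)
= ~z & x & z | ~z & x & ~z
= ~z & x
This depends on x, z, so it is not a constant.

neither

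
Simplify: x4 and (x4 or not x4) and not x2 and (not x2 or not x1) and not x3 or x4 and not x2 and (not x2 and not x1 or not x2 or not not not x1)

x4 and (x4 or not x4) and not x2 and (not x2 or not x1) and not x3 or x4 and not x2 and (not x2 and not x1 or not x2 or not not not x1)
= x4 and (x4 or not x4) and not x2 and (not x2 or not x1) and not x3 or x4 and not x2 and (not x2 and not x1 or not x2 or not x1)   (double negation)
= x4 and not x2 and (not x2 or not x1) and not x3 or x4 and not x2 and (not x2 and not x1 or not x2 or not x1)   (complement / identity)
= x4 and not x2 and (not x2 or not x1) and not x3 or x4 and not x2 and (not x2 or not x1)   (absorption)
= x4 and not x2 and (not x2 or not x1)   (absorption)
= x4 and not x2   (absorption)

x4 and not x2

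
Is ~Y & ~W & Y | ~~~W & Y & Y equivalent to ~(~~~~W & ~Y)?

No

E1: ~Y & ~W & Y | ~~~W & Y & Y
    = ~Y & ~W & Y | ~W & Y & Y   [double negation]
    = ~W & Y   [distribution]
E2: ~(~~~~W & ~Y)
    = ~~~W | Y   [De Morgan]
    = ~W | Y   [double negation]
These differ: at W=0, Y=0, E1 = 0 but E2 = 1.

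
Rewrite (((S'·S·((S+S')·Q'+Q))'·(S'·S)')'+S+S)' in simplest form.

S'

(((S'·S·((S+S')·Q'+Q))'·(S'·S)')'+S+S)'
= (((S'·S·(Q'+Q))'·(S'·S)')'+S+S)'
= (S'·S·(Q'+Q)+S'·S+S+S)'
= (S'·S+S'·S+S+S)'
= (S'·S+S+S)'
= (S+S)'
= S'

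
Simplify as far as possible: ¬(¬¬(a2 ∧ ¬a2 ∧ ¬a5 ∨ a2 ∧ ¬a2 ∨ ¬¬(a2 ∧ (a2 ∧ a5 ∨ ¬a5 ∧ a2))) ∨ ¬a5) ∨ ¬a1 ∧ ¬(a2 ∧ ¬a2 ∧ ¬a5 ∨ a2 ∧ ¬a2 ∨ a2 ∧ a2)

¬(¬¬(a2 ∧ ¬a2 ∧ ¬a5 ∨ a2 ∧ ¬a2 ∨ ¬¬(a2 ∧ (a2 ∧ a5 ∨ ¬a5 ∧ a2))) ∨ ¬a5) ∨ ¬a1 ∧ ¬(a2 ∧ ¬a2 ∧ ¬a5 ∨ a2 ∧ ¬a2 ∨ a2 ∧ a2)
= ¬(¬¬(a2 ∧ ¬a2 ∧ ¬a5 ∨ a2 ∧ ¬a2 ∨ ¬¬(a2 ∧ a2)) ∨ ¬a5) ∨ ¬a1 ∧ ¬(a2 ∧ ¬a2 ∧ ¬a5 ∨ a2 ∧ ¬a2 ∨ a2 ∧ a2)   — distribution
= ¬(¬¬(a2 ∧ ¬a2 ∧ ¬a5 ∨ a2 ∧ ¬a2 ∨ a2 ∧ a2) ∨ ¬a5) ∨ ¬a1 ∧ ¬(a2 ∧ ¬a2 ∧ ¬a5 ∨ a2 ∧ ¬a2 ∨ a2 ∧ a2)   — double negation
= ¬(a2 ∧ ¬a2 ∧ ¬a5 ∨ a2 ∧ ¬a2 ∨ a2 ∧ a2) ∧ a5 ∨ ¬a1 ∧ ¬(a2 ∧ ¬a2 ∧ ¬a5 ∨ a2 ∧ ¬a2 ∨ a2 ∧ a2)   — De Morgan
= (a5 ∨ ¬a1) ∧ ¬(a2 ∧ ¬a2 ∧ ¬a5 ∨ a2 ∧ ¬a2 ∨ a2 ∧ a2)   — distribution
= (a5 ∨ ¬a1) ∧ ¬(a2 ∧ ¬a2 ∨ a2 ∧ a2)   — absorption
= (a5 ∨ ¬a1) ∧ ¬a2   — distribution

(a5 ∨ ¬a1) ∧ ¬a2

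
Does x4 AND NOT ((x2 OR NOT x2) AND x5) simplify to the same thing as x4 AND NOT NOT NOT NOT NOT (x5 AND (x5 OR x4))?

Yes

E1: x4 AND NOT ((x2 OR NOT x2) AND x5)
    = x4 AND NOT x5   (complement / identity)
E2: x4 AND NOT NOT NOT NOT NOT (x5 AND (x5 OR x4))
    = x4 AND NOT NOT NOT (x5 AND (x5 OR x4))   (double negation)
    = x4 AND NOT NOT NOT x5   (absorption)
    = x4 AND NOT x5   (double negation)
Both reduce to x4 AND NOT x5, so they are equivalent.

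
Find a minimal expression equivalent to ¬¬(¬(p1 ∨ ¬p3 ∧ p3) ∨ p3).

¬p1 ∨ p3

¬¬(¬(p1 ∨ ¬p3 ∧ p3) ∨ p3)
= ¬¬(¬p1 ∨ p3)
= ¬p1 ∨ p3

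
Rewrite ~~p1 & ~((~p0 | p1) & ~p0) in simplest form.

~~p1 & ~((~p0 | p1) & ~p0)
= ~~p1 & ~~p0   (absorption)
= ~~p1 & p0   (double negation)
= p1 & p0   (double negation)

p1 & p0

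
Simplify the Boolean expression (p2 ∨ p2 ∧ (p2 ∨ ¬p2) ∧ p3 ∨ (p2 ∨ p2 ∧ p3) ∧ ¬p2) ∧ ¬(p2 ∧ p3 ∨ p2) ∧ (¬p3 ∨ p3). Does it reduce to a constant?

(p2 ∨ p2 ∧ (p2 ∨ ¬p2) ∧ p3 ∨ (p2 ∨ p2 ∧ p3) ∧ ¬p2) ∧ ¬(p2 ∧ p3 ∨ p2) ∧ (¬p3 ∨ p3)
= (p2 ∨ p2 ∧ (p2 ∨ ¬p2) ∧ p3 ∨ (p2 ∨ p2 ∧ p3) ∧ ¬p2) ∧ ¬(p2 ∧ p3 ∨ p2)   (complement / identity)
= (p2 ∨ p2 ∧ p3 ∨ (p2 ∨ p2 ∧ p3) ∧ ¬p2) ∧ ¬(p2 ∧ p3 ∨ p2)   (complement / identity)
= (p2 ∨ p2 ∧ p3) ∧ ¬(p2 ∧ p3 ∨ p2)   (absorption)
= p2 ∧ ¬(p2 ∧ p3 ∨ p2)   (absorption)
= p2 ∧ ¬p2   (absorption)
= False   (complement)

False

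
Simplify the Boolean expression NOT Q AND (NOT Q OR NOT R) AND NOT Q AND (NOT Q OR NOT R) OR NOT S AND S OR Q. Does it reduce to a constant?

NOT Q AND (NOT Q OR NOT R) AND NOT Q AND (NOT Q OR NOT R) OR NOT S AND S OR Q
= NOT Q AND (NOT Q OR NOT R) OR NOT S AND S OR Q   [idempotence]
= NOT Q OR NOT S AND S OR Q   [absorption]
= NOT Q OR Q   [complement / identity]
= TRUE   [complement]

TRUE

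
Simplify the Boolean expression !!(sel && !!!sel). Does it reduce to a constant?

!!(sel && !!!sel)
= !!(sel && !sel)
= sel && !sel
= false

false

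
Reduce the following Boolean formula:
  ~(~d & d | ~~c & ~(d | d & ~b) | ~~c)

~(~d & d | ~~c & ~(d | d & ~b) | ~~c)
= ~(~d & d | ~~c & ~d | ~~c)
= ~(~d & d | ~~c)
= ~~~c
= ~c

~c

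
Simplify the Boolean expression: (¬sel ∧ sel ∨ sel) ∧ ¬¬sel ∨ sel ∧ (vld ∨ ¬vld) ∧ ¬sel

sel

(¬sel ∧ sel ∨ sel) ∧ ¬¬sel ∨ sel ∧ (vld ∨ ¬vld) ∧ ¬sel
= (¬sel ∧ sel ∨ sel) ∧ ¬¬sel ∨ sel ∧ ¬sel   [complement / identity]
= (¬sel ∧ sel ∨ sel) ∧ sel ∨ sel ∧ ¬sel   [double negation]
= sel ∧ sel ∨ sel ∧ ¬sel   [complement / identity]
= sel   [distribution]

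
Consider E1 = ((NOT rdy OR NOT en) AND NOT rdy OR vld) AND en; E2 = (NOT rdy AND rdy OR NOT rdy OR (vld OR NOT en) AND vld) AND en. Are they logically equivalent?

Yes

E1: ((NOT rdy OR NOT en) AND NOT rdy OR vld) AND en
    = (NOT rdy OR vld) AND en   — absorption
E2: (NOT rdy AND rdy OR NOT rdy OR (vld OR NOT en) AND vld) AND en
    = (NOT rdy OR (vld OR NOT en) AND vld) AND en   — complement / identity
    = (NOT rdy OR vld) AND en   — absorption
Both reduce to (NOT rdy OR vld) AND en, so they are equivalent.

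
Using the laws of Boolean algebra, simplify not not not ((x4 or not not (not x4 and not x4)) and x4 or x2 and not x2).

not x4

not not not ((x4 or not not (not x4 and not x4)) and x4 or x2 and not x2)
= not not not ((x4 or not not (not x4 and not x4)) and x4)
= not not not ((x4 or not not not x4) and x4)
= not not not ((x4 or not x4) and x4)
= not ((x4 or not x4) and x4)
= not x4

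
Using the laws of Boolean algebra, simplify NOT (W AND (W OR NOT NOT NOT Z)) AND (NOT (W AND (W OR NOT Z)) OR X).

NOT (W AND (W OR NOT NOT NOT Z)) AND (NOT (W AND (W OR NOT Z)) OR X)
= NOT (W AND (W OR NOT Z)) AND (NOT (W AND (W OR NOT Z)) OR X)   (double negation)
= NOT (W AND (W OR NOT Z))   (absorption)
= NOT W   (absorption)

NOT W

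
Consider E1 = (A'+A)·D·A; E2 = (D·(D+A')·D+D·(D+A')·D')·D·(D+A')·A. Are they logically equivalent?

Yes

E1: (A'+A)·D·A
    = D·A   (complement / identity)
E2: (D·(D+A')·D+D·(D+A')·D')·D·(D+A')·A
    = D·(D+A')·D·(D+A')·A   (distribution)
    = D·(D+A')·A   (idempotence)
    = D·A   (absorption)
Both reduce to D·A, so they are equivalent.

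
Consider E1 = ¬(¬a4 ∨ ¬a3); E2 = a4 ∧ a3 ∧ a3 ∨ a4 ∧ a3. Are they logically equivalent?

E1: ¬(¬a4 ∨ ¬a3)
    = a4 ∧ a3
E2: a4 ∧ a3 ∧ a3 ∨ a4 ∧ a3
    = a4 ∧ a3 ∨ a4 ∧ a3
    = a4 ∧ a3
Both reduce to a4 ∧ a3, so they are equivalent.

Yes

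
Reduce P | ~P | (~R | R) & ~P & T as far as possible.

P | ~P | (~R | R) & ~P & T
= P | ~P | ~P & T   — complement / identity
= P | ~P   — absorption
= 1   — complement

1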